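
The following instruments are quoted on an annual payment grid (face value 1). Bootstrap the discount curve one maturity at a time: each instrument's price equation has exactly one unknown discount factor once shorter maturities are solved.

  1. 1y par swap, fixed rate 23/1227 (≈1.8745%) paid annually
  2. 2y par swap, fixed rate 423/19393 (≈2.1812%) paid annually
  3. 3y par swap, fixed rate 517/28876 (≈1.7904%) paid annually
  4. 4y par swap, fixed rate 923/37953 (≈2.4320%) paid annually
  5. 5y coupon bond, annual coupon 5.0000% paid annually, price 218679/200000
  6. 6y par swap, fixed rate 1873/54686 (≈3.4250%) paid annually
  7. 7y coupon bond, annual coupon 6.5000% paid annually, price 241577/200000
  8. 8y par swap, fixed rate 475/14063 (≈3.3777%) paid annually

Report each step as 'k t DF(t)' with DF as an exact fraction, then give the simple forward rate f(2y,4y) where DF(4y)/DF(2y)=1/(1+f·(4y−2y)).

1 1 1227/1250
2 2 9577/10000
3 3 9483/10000
4 4 9077/10000
5 5 4303/5000
6 6 8127/10000
7 7 2001/2500
8 8 61/80
f(2y,4y) = ((9577/10000)/(9077/10000) − 1)/(2) = 250/9077 ≈ 2.7542%

step 1 [1y] swap r/1=23/1227: DF=(1 − 23/1227·(0))/(1+23/1227) = 1227/1250 ≈ 0.981600
step 2 [2y] swap r/1=423/19393: DF=(1 − 423/19393·(0.981600))/(1+423/19393) = 9577/10000 ≈ 0.957700
step 3 [3y] swap r/1=517/28876: DF=(1 − 517/28876·(0.981600+0.957700))/(1+517/28876) = 9483/10000 ≈ 0.948300
step 4 [4y] swap r/1=923/37953: DF=(1 − 923/37953·(0.981600+0.957700+0.948300))/(1+923/37953) = 9077/10000 ≈ 0.907700
step 5 [5y] bond c/1=1/20: DF=(218679/200000 − 1/20·(0.981600+0.957700+0.948300+0.907700))/(1+1/20) = 4303/5000 ≈ 0.860600
step 6 [6y] swap r/1=1873/54686: DF=(1 − 1873/54686·(0.981600+0.957700+0.948300+0.907700+0.860600))/(1+1873/54686) = 8127/10000 ≈ 0.812700
step 7 [7y] bond c/1=13/200: DF=(241577/200000 − 13/200·(0.981600+0.957700+0.948300+0.907700+0.860600+0.812700))/(1+13/200) = 2001/2500 ≈ 0.800400
step 8 [8y] swap r/1=475/14063: DF=(1 − 475/14063·(0.981600+0.957700+0.948300+0.907700+0.860600+0.812700+0.800400))/(1+475/14063) = 61/80 ≈ 0.762500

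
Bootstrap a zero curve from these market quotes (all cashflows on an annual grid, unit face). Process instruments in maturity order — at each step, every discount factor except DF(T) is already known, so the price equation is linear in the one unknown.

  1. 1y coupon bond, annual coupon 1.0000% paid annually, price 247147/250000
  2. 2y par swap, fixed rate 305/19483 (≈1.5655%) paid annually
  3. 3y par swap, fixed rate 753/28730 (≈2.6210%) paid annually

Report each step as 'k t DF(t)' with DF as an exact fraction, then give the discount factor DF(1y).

1 1 2447/2500
2 2 1939/2000
3 3 9247/10000
DF(1y) = 2447/2500 ≈ 0.978800

step 1 [1y] bond c/1=1/100: DF=(247147/250000 − 1/100·(0))/(1+1/100) = 2447/2500 ≈ 0.978800
step 2 [2y] swap r/1=305/19483: DF=(1 − 305/19483·(0.978800))/(1+305/19483) = 1939/2000 ≈ 0.969500
step 3 [3y] swap r/1=753/28730: DF=(1 − 753/28730·(0.978800+0.969500))/(1+753/28730) = 9247/10000 ≈ 0.924700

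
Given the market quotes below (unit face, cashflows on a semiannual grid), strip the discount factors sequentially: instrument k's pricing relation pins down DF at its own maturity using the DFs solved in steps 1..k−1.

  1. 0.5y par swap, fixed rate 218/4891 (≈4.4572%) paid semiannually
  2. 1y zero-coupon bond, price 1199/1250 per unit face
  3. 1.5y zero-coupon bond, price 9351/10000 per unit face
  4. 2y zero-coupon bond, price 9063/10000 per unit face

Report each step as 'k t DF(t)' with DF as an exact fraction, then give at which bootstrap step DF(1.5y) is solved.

1 1/2 4891/5000
2 1 1199/1250
3 3/2 9351/10000
4 2 9063/10000
DF(1.5y) is solved at step 3

step 1 [0.5y] swap r/2=109/4891: DF=(1 − 109/4891·(0))/(1+109/4891) = 4891/5000 ≈ 0.978200
step 2 [1y] zero: DF = P = 1199/1250 ≈ 0.959200
step 3 [1.5y] zero: DF = P = 9351/10000 ≈ 0.935100
step 4 [2y] zero: DF = P = 9063/10000 ≈ 0.906300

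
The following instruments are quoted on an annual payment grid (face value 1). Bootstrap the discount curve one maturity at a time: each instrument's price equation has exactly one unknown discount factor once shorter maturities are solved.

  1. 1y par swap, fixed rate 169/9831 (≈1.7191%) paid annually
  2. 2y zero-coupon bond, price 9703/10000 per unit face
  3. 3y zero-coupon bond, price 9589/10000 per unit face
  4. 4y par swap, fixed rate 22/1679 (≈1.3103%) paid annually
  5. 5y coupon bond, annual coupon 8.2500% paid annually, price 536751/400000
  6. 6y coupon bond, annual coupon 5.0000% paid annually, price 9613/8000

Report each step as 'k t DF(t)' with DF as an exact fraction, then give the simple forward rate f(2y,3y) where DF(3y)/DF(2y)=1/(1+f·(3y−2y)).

step 1 [1y] swap r/1=169/9831: DF=(1 − 169/9831·(0))/(1+169/9831) = 9831/10000 ≈ 0.983100
step 2 [2y] zero: DF = P = 9703/10000 ≈ 0.970300
step 3 [3y] zero: DF = P = 9589/10000 ≈ 0.958900
step 4 [4y] swap r/1=22/1679: DF=(1 − 22/1679·(0.983100+0.970300+0.958900))/(1+22/1679) = 4747/5000 ≈ 0.949400
step 5 [5y] bond c/1=33/400: DF=(536751/400000 − 33/400·(0.983100+0.970300+0.958900+0.949400))/(1+33/400) = 9453/10000 ≈ 0.945300
step 6 [6y] bond c/1=1/20: DF=(9613/8000 − 1/20·(0.983100+0.970300+0.958900+0.949400+0.945300))/(1+1/20) = 1831/2000 ≈ 0.915500

1 1 9831/10000
2 2 9703/10000
3 3 9589/10000
4 4 4747/5000
5 5 9453/10000
6 6 1831/2000
f(2y,3y) = ((9703/10000)/(9589/10000) − 1)/(1) = 114/9589 ≈ 1.1889%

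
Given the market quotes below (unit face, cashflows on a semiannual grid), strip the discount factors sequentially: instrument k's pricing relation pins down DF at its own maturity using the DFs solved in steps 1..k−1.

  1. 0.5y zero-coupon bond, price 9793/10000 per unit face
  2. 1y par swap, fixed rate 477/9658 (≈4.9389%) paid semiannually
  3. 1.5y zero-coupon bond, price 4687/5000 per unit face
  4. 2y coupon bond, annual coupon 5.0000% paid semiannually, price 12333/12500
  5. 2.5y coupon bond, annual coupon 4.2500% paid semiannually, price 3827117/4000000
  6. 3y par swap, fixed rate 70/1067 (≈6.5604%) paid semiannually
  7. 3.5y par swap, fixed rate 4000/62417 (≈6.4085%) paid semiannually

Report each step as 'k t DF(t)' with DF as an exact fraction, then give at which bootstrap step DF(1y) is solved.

1 1/2 9793/10000
2 1 9523/10000
3 3/2 4687/5000
4 2 4463/5000
5 5/2 4293/5000
6 3 1643/2000
7 7/2 4/5
DF(1y) is solved at step 2

step 1 [0.5y] zero: DF = P = 9793/10000 ≈ 0.979300
step 2 [1y] swap r/2=477/19316: DF=(1 − 477/19316·(0.979300))/(1+477/19316) = 9523/10000 ≈ 0.952300
step 3 [1.5y] zero: DF = P = 4687/5000 ≈ 0.937400
step 4 [2y] bond c/2=1/40: DF=(12333/12500 − 1/40·(0.979300+0.952300+0.937400))/(1+1/40) = 4463/5000 ≈ 0.892600
step 5 [2.5y] bond c/2=17/800: DF=(3827117/4000000 − 17/800·(0.979300+0.952300+0.937400+0.892600))/(1+17/800) = 4293/5000 ≈ 0.858600
step 6 [3y] swap r/2=35/1067: DF=(1 − 35/1067·(0.979300+0.952300+0.937400+0.892600+0.858600))/(1+35/1067) = 1643/2000 ≈ 0.821500
step 7 [3.5y] swap r/2=2000/62417: DF=(1 − 2000/62417·(0.979300+0.952300+0.937400+0.892600+0.858600+0.821500))/(1+2000/62417) = 4/5 ≈ 0.800000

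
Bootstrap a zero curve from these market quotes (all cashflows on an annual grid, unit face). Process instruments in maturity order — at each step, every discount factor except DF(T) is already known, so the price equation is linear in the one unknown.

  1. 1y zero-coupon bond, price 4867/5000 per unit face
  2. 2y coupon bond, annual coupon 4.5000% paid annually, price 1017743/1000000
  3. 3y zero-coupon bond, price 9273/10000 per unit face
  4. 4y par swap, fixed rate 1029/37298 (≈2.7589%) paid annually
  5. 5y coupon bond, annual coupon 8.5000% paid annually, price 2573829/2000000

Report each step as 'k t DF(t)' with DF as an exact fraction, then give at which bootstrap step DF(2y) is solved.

step 1 [1y] zero: DF = P = 4867/5000 ≈ 0.973400
step 2 [2y] bond c/1=9/200: DF=(1017743/1000000 − 9/200·(0.973400))/(1+9/200) = 233/250 ≈ 0.932000
step 3 [3y] zero: DF = P = 9273/10000 ≈ 0.927300
step 4 [4y] swap r/1=1029/37298: DF=(1 − 1029/37298·(0.973400+0.932000+0.927300))/(1+1029/37298) = 8971/10000 ≈ 0.897100
step 5 [5y] bond c/1=17/200: DF=(2573829/2000000 − 17/200·(0.973400+0.932000+0.927300+0.897100))/(1+17/200) = 8939/10000 ≈ 0.893900

1 1 4867/5000
2 2 233/250
3 3 9273/10000
4 4 8971/10000
5 5 8939/10000
DF(2y) is solved at step 2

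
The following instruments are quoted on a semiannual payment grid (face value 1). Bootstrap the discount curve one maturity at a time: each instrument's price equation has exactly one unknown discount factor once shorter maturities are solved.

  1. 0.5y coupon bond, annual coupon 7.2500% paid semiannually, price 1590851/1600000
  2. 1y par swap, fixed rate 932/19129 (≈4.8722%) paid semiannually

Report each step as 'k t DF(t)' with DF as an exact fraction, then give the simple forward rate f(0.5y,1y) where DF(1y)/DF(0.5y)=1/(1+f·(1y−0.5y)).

1 1/2 1919/2000
2 1 4767/5000
f(0.5y,1y) = ((1919/2000)/(4767/5000) − 1)/(1/2) = 61/4767 ≈ 1.2796%

step 1 [0.5y] bond c/2=29/800: DF=(1590851/1600000 − 29/800·(0))/(1+29/800) = 1919/2000 ≈ 0.959500
step 2 [1y] swap r/2=466/19129: DF=(1 − 466/19129·(0.959500))/(1+466/19129) = 4767/5000 ≈ 0.953400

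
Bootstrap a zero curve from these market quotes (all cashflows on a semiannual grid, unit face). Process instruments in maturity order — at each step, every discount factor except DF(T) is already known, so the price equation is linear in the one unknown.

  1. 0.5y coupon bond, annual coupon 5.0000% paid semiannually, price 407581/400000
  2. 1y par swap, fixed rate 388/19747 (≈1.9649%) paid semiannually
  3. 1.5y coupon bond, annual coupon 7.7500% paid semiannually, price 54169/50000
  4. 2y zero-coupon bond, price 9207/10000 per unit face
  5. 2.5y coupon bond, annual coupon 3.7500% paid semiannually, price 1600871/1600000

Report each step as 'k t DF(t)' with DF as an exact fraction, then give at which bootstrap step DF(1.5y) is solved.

step 1 [0.5y] bond c/2=1/40: DF=(407581/400000 − 1/40·(0))/(1+1/40) = 9941/10000 ≈ 0.994100
step 2 [1y] swap r/2=194/19747: DF=(1 − 194/19747·(0.994100))/(1+194/19747) = 4903/5000 ≈ 0.980600
step 3 [1.5y] bond c/2=31/800: DF=(54169/50000 − 31/800·(0.994100+0.980600))/(1+31/800) = 9693/10000 ≈ 0.969300
step 4 [2y] zero: DF = P = 9207/10000 ≈ 0.920700
step 5 [2.5y] bond c/2=3/160: DF=(1600871/1600000 − 3/160·(0.994100+0.980600+0.969300+0.920700))/(1+3/160) = 911/1000 ≈ 0.911000

1 1/2 9941/10000
2 1 4903/5000
3 3/2 9693/10000
4 2 9207/10000
5 5/2 911/1000
DF(1.5y) is solved at step 3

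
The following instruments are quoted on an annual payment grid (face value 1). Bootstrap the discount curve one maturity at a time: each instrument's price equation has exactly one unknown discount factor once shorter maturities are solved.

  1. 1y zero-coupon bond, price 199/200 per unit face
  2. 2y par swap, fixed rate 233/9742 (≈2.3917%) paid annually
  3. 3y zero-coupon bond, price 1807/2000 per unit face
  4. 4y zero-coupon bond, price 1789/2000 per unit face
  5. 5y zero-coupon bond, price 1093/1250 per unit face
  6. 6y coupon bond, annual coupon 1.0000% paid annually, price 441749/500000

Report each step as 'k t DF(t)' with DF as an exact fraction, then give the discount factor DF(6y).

1 1 199/200
2 2 4767/5000
3 3 1807/2000
4 4 1789/2000
5 5 1093/1250
6 6 829/1000
DF(6y) = 829/1000 ≈ 0.829000

step 1 [1y] zero: DF = P = 199/200 ≈ 0.995000
step 2 [2y] swap r/1=233/9742: DF=(1 − 233/9742·(0.995000))/(1+233/9742) = 4767/5000 ≈ 0.953400
step 3 [3y] zero: DF = P = 1807/2000 ≈ 0.903500
step 4 [4y] zero: DF = P = 1789/2000 ≈ 0.894500
step 5 [5y] zero: DF = P = 1093/1250 ≈ 0.874400
step 6 [6y] bond c/1=1/100: DF=(441749/500000 − 1/100·(0.995000+0.953400+0.903500+0.894500+0.874400))/(1+1/100) = 829/1000 ≈ 0.829000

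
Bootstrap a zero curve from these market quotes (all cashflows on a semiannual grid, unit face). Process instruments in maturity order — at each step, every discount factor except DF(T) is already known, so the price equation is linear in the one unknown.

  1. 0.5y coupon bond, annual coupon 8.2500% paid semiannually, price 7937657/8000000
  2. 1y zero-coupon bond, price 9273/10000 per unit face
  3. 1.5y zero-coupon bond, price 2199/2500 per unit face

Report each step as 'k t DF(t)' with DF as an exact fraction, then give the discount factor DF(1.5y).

step 1 [0.5y] bond c/2=33/800: DF=(7937657/8000000 − 33/800·(0))/(1+33/800) = 9529/10000 ≈ 0.952900
step 2 [1y] zero: DF = P = 9273/10000 ≈ 0.927300
step 3 [1.5y] zero: DF = P = 2199/2500 ≈ 0.879600

1 1/2 9529/10000
2 1 9273/10000
3 3/2 2199/2500
DF(1.5y) = 2199/2500 ≈ 0.879600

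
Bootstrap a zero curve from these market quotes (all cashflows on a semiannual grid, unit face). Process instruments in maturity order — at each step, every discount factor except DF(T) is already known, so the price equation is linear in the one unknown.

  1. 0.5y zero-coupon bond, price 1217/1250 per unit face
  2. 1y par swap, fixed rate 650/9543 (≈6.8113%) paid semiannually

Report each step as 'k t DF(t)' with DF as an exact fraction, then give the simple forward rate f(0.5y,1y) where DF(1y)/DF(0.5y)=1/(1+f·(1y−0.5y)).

step 1 [0.5y] zero: DF = P = 1217/1250 ≈ 0.973600
step 2 [1y] swap r/2=325/9543: DF=(1 − 325/9543·(0.973600))/(1+325/9543) = 187/200 ≈ 0.935000

1 1/2 1217/1250
2 1 187/200
f(0.5y,1y) = ((1217/1250)/(187/200) − 1)/(1/2) = 386/4675 ≈ 8.2567%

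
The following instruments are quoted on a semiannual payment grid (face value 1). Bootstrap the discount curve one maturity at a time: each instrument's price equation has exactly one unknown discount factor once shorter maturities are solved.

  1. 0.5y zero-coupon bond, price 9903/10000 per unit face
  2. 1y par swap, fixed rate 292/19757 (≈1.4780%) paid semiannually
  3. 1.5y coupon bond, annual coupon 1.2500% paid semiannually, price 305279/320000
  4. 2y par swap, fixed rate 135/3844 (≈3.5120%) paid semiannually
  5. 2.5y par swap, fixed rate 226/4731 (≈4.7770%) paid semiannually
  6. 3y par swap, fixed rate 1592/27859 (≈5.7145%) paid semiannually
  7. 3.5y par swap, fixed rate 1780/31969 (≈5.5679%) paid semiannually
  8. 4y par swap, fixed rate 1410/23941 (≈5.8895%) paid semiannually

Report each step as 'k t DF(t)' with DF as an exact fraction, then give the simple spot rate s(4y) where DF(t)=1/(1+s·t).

step 1 [0.5y] zero: DF = P = 9903/10000 ≈ 0.990300
step 2 [1y] swap r/2=146/19757: DF=(1 − 146/19757·(0.990300))/(1+146/19757) = 4927/5000 ≈ 0.985400
step 3 [1.5y] bond c/2=1/160: DF=(305279/320000 − 1/160·(0.990300+0.985400))/(1+1/160) = 4679/5000 ≈ 0.935800
step 4 [2y] swap r/2=135/7688: DF=(1 − 135/7688·(0.990300+0.985400+0.935800))/(1+135/7688) = 373/400 ≈ 0.932500
step 5 [2.5y] swap r/2=113/4731: DF=(1 − 113/4731·(0.990300+0.985400+0.935800+0.932500))/(1+113/4731) = 887/1000 ≈ 0.887000
step 6 [3y] swap r/2=796/27859: DF=(1 − 796/27859·(0.990300+0.985400+0.935800+0.932500+0.887000))/(1+796/27859) = 1051/1250 ≈ 0.840800
step 7 [3.5y] swap r/2=890/31969: DF=(1 − 890/31969·(0.990300+0.985400+0.935800+0.932500+0.887000+0.840800))/(1+890/31969) = 411/500 ≈ 0.822000
step 8 [4y] swap r/2=705/23941: DF=(1 − 705/23941·(0.990300+0.985400+0.935800+0.932500+0.887000+0.840800+0.822000))/(1+705/23941) = 1577/2000 ≈ 0.788500

1 1/2 9903/10000
2 1 4927/5000
3 3/2 4679/5000
4 2 373/400
5 5/2 887/1000
6 3 1051/1250
7 7/2 411/500
8 4 1577/2000
s(4y) = (1/(1577/2000) − 1)/(4) = 423/6308 ≈ 6.7058%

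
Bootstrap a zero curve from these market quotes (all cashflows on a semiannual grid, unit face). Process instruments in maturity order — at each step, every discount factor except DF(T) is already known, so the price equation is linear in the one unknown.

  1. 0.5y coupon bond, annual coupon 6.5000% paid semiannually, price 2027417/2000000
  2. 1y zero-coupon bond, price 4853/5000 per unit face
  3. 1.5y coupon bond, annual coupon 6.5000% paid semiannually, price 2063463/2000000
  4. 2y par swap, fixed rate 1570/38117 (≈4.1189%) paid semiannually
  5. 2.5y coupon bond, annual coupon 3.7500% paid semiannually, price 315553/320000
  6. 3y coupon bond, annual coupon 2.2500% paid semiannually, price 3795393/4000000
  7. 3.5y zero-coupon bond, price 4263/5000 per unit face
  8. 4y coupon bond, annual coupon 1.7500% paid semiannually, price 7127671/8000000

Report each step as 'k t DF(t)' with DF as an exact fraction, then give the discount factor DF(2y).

step 1 [0.5y] bond c/2=13/400: DF=(2027417/2000000 − 13/400·(0))/(1+13/400) = 4909/5000 ≈ 0.981800
step 2 [1y] zero: DF = P = 4853/5000 ≈ 0.970600
step 3 [1.5y] bond c/2=13/400: DF=(2063463/2000000 − 13/400·(0.981800+0.970600))/(1+13/400) = 4689/5000 ≈ 0.937800
step 4 [2y] swap r/2=785/38117: DF=(1 − 785/38117·(0.981800+0.970600+0.937800))/(1+785/38117) = 1843/2000 ≈ 0.921500
step 5 [2.5y] bond c/2=3/160: DF=(315553/320000 − 3/160·(0.981800+0.970600+0.937800+0.921500))/(1+3/160) = 4489/5000 ≈ 0.897800
step 6 [3y] bond c/2=9/800: DF=(3795393/4000000 − 9/800·(0.981800+0.970600+0.937800+0.921500+0.897800))/(1+9/800) = 8859/10000 ≈ 0.885900
step 7 [3.5y] zero: DF = P = 4263/5000 ≈ 0.852600
step 8 [4y] bond c/2=7/800: DF=(7127671/8000000 − 7/800·(0.981800+0.970600+0.937800+0.921500+0.897800+0.885900+0.852600))/(1+7/800) = 8273/10000 ≈ 0.827300

1 1/2 4909/5000
2 1 4853/5000
3 3/2 4689/5000
4 2 1843/2000
5 5/2 4489/5000
6 3 8859/10000
7 7/2 4263/5000
8 4 8273/10000
DF(2y) = 1843/2000 ≈ 0.921500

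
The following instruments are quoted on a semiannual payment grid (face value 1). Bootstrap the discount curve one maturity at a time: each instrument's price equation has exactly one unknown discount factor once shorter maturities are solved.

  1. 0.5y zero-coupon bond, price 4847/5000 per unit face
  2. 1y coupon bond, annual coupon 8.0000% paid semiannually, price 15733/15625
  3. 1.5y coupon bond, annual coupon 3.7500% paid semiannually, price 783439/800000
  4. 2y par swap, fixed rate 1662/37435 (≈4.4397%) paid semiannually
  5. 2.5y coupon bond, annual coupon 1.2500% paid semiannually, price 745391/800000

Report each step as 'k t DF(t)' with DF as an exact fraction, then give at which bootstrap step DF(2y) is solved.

step 1 [0.5y] zero: DF = P = 4847/5000 ≈ 0.969400
step 2 [1y] bond c/2=1/25: DF=(15733/15625 − 1/25·(0.969400))/(1+1/25) = 9309/10000 ≈ 0.930900
step 3 [1.5y] bond c/2=3/160: DF=(783439/800000 − 3/160·(0.969400+0.930900))/(1+3/160) = 9263/10000 ≈ 0.926300
step 4 [2y] swap r/2=831/37435: DF=(1 − 831/37435·(0.969400+0.930900+0.926300))/(1+831/37435) = 9169/10000 ≈ 0.916900
step 5 [2.5y] bond c/2=1/160: DF=(745391/800000 − 1/160·(0.969400+0.930900+0.926300+0.916900))/(1+1/160) = 9027/10000 ≈ 0.902700

1 1/2 4847/5000
2 1 9309/10000
3 3/2 9263/10000
4 2 9169/10000
5 5/2 9027/10000
DF(2y) is solved at step 4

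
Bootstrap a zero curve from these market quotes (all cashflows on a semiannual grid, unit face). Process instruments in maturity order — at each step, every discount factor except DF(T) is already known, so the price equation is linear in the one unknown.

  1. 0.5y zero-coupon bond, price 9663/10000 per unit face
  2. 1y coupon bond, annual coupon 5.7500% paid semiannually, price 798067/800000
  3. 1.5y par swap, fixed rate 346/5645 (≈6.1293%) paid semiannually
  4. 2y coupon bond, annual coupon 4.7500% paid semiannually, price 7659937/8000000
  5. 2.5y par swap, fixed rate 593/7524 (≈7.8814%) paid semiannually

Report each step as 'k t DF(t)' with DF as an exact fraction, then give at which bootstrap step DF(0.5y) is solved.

step 1 [0.5y] zero: DF = P = 9663/10000 ≈ 0.966300
step 2 [1y] bond c/2=23/800: DF=(798067/800000 − 23/800·(0.966300))/(1+23/800) = 9427/10000 ≈ 0.942700
step 3 [1.5y] swap r/2=173/5645: DF=(1 − 173/5645·(0.966300+0.942700))/(1+173/5645) = 1827/2000 ≈ 0.913500
step 4 [2y] bond c/2=19/800: DF=(7659937/8000000 − 19/800·(0.966300+0.942700+0.913500))/(1+19/800) = 4349/5000 ≈ 0.869800
step 5 [2.5y] swap r/2=593/15048: DF=(1 − 593/15048·(0.966300+0.942700+0.913500+0.869800))/(1+593/15048) = 8221/10000 ≈ 0.822100

1 1/2 9663/10000
2 1 9427/10000
3 3/2 1827/2000
4 2 4349/5000
5 5/2 8221/10000
DF(0.5y) is solved at step 1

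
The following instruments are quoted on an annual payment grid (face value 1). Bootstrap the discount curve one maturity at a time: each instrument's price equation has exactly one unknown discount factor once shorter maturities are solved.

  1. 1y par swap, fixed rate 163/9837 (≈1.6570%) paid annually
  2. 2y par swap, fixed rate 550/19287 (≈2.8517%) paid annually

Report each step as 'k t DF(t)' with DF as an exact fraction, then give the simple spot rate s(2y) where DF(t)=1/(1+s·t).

step 1 [1y] swap r/1=163/9837: DF=(1 − 163/9837·(0))/(1+163/9837) = 9837/10000 ≈ 0.983700
step 2 [2y] swap r/1=550/19287: DF=(1 − 550/19287·(0.983700))/(1+550/19287) = 189/200 ≈ 0.945000

1 1 9837/10000
2 2 189/200
s(2y) = (1/(189/200) − 1)/(2) = 11/378 ≈ 2.9101%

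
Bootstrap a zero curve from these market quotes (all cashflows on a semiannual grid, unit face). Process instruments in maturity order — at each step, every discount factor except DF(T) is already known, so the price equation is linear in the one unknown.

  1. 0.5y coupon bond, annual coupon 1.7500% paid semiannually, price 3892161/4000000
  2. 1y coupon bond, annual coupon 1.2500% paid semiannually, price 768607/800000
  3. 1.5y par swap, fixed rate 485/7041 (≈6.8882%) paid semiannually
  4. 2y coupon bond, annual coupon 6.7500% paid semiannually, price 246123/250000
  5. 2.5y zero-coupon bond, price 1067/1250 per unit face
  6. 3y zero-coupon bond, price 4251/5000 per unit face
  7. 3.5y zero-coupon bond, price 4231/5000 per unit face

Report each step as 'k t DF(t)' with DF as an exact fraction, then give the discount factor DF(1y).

step 1 [0.5y] bond c/2=7/800: DF=(3892161/4000000 − 7/800·(0))/(1+7/800) = 4823/5000 ≈ 0.964600
step 2 [1y] bond c/2=1/160: DF=(768607/800000 − 1/160·(0.964600))/(1+1/160) = 593/625 ≈ 0.948800
step 3 [1.5y] swap r/2=485/14082: DF=(1 − 485/14082·(0.964600+0.948800))/(1+485/14082) = 903/1000 ≈ 0.903000
step 4 [2y] bond c/2=27/800: DF=(246123/250000 − 27/800·(0.964600+0.948800+0.903000))/(1+27/800) = 2151/2500 ≈ 0.860400
step 5 [2.5y] zero: DF = P = 1067/1250 ≈ 0.853600
step 6 [3y] zero: DF = P = 4251/5000 ≈ 0.850200
step 7 [3.5y] zero: DF = P = 4231/5000 ≈ 0.846200

1 1/2 4823/5000
2 1 593/625
3 3/2 903/1000
4 2 2151/2500
5 5/2 1067/1250
6 3 4251/5000
7 7/2 4231/5000
DF(1y) = 593/625 ≈ 0.948800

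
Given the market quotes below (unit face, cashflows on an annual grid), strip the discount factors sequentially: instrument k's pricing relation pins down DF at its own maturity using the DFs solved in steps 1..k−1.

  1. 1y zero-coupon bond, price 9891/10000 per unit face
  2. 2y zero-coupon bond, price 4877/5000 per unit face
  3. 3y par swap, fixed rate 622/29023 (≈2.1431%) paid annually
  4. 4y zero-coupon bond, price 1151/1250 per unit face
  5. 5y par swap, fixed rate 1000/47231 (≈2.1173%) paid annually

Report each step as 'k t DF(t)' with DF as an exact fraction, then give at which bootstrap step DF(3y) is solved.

step 1 [1y] zero: DF = P = 9891/10000 ≈ 0.989100
step 2 [2y] zero: DF = P = 4877/5000 ≈ 0.975400
step 3 [3y] swap r/1=622/29023: DF=(1 − 622/29023·(0.989100+0.975400))/(1+622/29023) = 4689/5000 ≈ 0.937800
step 4 [4y] zero: DF = P = 1151/1250 ≈ 0.920800
step 5 [5y] swap r/1=1000/47231: DF=(1 − 1000/47231·(0.989100+0.975400+0.937800+0.920800))/(1+1000/47231) = 9/10 ≈ 0.900000

1 1 9891/10000
2 2 4877/5000
3 3 4689/5000
4 4 1151/1250
5 5 9/10
DF(3y) is solved at step 3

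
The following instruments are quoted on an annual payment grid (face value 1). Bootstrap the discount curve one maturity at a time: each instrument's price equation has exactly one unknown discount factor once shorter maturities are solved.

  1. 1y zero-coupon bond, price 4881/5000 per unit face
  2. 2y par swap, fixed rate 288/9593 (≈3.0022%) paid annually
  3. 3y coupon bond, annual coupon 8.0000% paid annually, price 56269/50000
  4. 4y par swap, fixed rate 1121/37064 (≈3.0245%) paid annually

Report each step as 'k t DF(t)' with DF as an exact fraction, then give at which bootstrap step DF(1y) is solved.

step 1 [1y] zero: DF = P = 4881/5000 ≈ 0.976200
step 2 [2y] swap r/1=288/9593: DF=(1 − 288/9593·(0.976200))/(1+288/9593) = 589/625 ≈ 0.942400
step 3 [3y] bond c/1=2/25: DF=(56269/50000 − 2/25·(0.976200+0.942400))/(1+2/25) = 8999/10000 ≈ 0.899900
step 4 [4y] swap r/1=1121/37064: DF=(1 − 1121/37064·(0.976200+0.942400+0.899900))/(1+1121/37064) = 8879/10000 ≈ 0.887900

1 1 4881/5000
2 2 589/625
3 3 8999/10000
4 4 8879/10000
DF(1y) is solved at step 1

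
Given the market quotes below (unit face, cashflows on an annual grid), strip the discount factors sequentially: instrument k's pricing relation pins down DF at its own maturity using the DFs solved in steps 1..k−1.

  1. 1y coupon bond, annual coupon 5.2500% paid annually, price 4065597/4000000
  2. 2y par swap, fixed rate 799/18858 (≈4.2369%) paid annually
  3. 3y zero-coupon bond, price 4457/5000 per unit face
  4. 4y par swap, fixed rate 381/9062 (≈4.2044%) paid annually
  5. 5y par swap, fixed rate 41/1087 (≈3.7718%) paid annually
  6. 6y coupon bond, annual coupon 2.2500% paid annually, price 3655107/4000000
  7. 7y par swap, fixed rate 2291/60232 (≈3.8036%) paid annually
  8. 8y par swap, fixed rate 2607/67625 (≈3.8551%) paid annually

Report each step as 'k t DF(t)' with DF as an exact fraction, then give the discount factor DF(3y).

1 1 9657/10000
2 2 9201/10000
3 3 4457/5000
4 4 2119/2500
5 5 8319/10000
6 6 1989/2500
7 7 7709/10000
8 8 7393/10000
DF(3y) = 4457/5000 ≈ 0.891400

step 1 [1y] bond c/1=21/400: DF=(4065597/4000000 − 21/400·(0))/(1+21/400) = 9657/10000 ≈ 0.965700
step 2 [2y] swap r/1=799/18858: DF=(1 − 799/18858·(0.965700))/(1+799/18858) = 9201/10000 ≈ 0.920100
step 3 [3y] zero: DF = P = 4457/5000 ≈ 0.891400
step 4 [4y] swap r/1=381/9062: DF=(1 − 381/9062·(0.965700+0.920100+0.891400))/(1+381/9062) = 2119/2500 ≈ 0.847600
step 5 [5y] swap r/1=41/1087: DF=(1 − 41/1087·(0.965700+0.920100+0.891400+0.847600))/(1+41/1087) = 8319/10000 ≈ 0.831900
step 6 [6y] bond c/1=9/400: DF=(3655107/4000000 − 9/400·(0.965700+0.920100+0.891400+0.847600+0.831900))/(1+9/400) = 1989/2500 ≈ 0.795600
step 7 [7y] swap r/1=2291/60232: DF=(1 − 2291/60232·(0.965700+0.920100+0.891400+0.847600+0.831900+0.795600))/(1+2291/60232) = 7709/10000 ≈ 0.770900
step 8 [8y] swap r/1=2607/67625: DF=(1 − 2607/67625·(0.965700+0.920100+0.891400+0.847600+0.831900+0.795600+0.770900))/(1+2607/67625) = 7393/10000 ≈ 0.739300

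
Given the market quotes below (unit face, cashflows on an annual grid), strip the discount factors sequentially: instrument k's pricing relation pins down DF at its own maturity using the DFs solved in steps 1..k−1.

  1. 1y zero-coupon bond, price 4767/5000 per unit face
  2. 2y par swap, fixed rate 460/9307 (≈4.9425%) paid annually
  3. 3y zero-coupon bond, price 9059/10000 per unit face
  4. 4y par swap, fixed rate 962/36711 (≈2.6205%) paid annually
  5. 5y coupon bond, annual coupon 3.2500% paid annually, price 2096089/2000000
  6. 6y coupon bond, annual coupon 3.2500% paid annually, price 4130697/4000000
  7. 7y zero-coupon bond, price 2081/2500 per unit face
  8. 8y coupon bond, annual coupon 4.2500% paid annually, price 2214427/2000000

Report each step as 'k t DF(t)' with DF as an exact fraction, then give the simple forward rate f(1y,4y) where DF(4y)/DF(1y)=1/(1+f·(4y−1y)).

step 1 [1y] zero: DF = P = 4767/5000 ≈ 0.953400
step 2 [2y] swap r/1=460/9307: DF=(1 − 460/9307·(0.953400))/(1+460/9307) = 227/250 ≈ 0.908000
step 3 [3y] zero: DF = P = 9059/10000 ≈ 0.905900
step 4 [4y] swap r/1=962/36711: DF=(1 − 962/36711·(0.953400+0.908000+0.905900))/(1+962/36711) = 4519/5000 ≈ 0.903800
step 5 [5y] bond c/1=13/400: DF=(2096089/2000000 − 13/400·(0.953400+0.908000+0.905900+0.903800))/(1+13/400) = 1799/2000 ≈ 0.899500
step 6 [6y] bond c/1=13/400: DF=(4130697/4000000 − 13/400·(0.953400+0.908000+0.905900+0.903800+0.899500))/(1+13/400) = 8563/10000 ≈ 0.856300
step 7 [7y] zero: DF = P = 2081/2500 ≈ 0.832400
step 8 [8y] bond c/1=17/400: DF=(2214427/2000000 − 17/400·(0.953400+0.908000+0.905900+0.903800+0.899500+0.856300+0.832400))/(1+17/400) = 8069/10000 ≈ 0.806900

1 1 4767/5000
2 2 227/250
3 3 9059/10000
4 4 4519/5000
5 5 1799/2000
6 6 8563/10000
7 7 2081/2500
8 8 8069/10000
f(1y,4y) = ((4767/5000)/(4519/5000) − 1)/(3) = 248/13557 ≈ 1.8293%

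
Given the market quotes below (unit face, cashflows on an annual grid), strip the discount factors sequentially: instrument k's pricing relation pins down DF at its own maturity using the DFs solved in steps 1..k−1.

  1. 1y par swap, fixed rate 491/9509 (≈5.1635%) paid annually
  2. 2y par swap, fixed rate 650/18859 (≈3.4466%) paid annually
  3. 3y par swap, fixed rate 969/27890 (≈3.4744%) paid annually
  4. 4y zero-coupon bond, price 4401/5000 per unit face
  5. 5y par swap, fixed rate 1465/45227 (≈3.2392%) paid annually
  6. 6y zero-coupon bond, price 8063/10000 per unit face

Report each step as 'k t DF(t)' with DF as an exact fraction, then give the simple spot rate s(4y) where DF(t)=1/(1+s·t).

step 1 [1y] swap r/1=491/9509: DF=(1 − 491/9509·(0))/(1+491/9509) = 9509/10000 ≈ 0.950900
step 2 [2y] swap r/1=650/18859: DF=(1 − 650/18859·(0.950900))/(1+650/18859) = 187/200 ≈ 0.935000
step 3 [3y] swap r/1=969/27890: DF=(1 − 969/27890·(0.950900+0.935000))/(1+969/27890) = 9031/10000 ≈ 0.903100
step 4 [4y] zero: DF = P = 4401/5000 ≈ 0.880200
step 5 [5y] swap r/1=1465/45227: DF=(1 − 1465/45227·(0.950900+0.935000+0.903100+0.880200))/(1+1465/45227) = 1707/2000 ≈ 0.853500
step 6 [6y] zero: DF = P = 8063/10000 ≈ 0.806300

1 1 9509/10000
2 2 187/200
3 3 9031/10000
4 4 4401/5000
5 5 1707/2000
6 6 8063/10000
s(4y) = (1/(4401/5000) − 1)/(4) = 599/17604 ≈ 3.4026%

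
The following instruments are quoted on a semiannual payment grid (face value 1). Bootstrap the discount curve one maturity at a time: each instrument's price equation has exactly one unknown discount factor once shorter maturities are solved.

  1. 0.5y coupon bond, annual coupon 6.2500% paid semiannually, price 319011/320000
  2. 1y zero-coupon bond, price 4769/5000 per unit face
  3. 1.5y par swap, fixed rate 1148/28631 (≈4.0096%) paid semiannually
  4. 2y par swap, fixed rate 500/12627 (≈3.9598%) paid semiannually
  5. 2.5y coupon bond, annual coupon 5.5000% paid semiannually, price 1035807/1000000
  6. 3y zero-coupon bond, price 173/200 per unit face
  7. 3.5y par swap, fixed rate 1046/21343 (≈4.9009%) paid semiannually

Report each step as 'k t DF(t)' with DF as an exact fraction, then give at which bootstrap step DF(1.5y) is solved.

step 1 [0.5y] bond c/2=1/32: DF=(319011/320000 − 1/32·(0))/(1+1/32) = 9667/10000 ≈ 0.966700
step 2 [1y] zero: DF = P = 4769/5000 ≈ 0.953800
step 3 [1.5y] swap r/2=574/28631: DF=(1 − 574/28631·(0.966700+0.953800))/(1+574/28631) = 4713/5000 ≈ 0.942600
step 4 [2y] swap r/2=250/12627: DF=(1 − 250/12627·(0.966700+0.953800+0.942600))/(1+250/12627) = 37/40 ≈ 0.925000
step 5 [2.5y] bond c/2=11/400: DF=(1035807/1000000 − 11/400·(0.966700+0.953800+0.942600+0.925000))/(1+11/400) = 9067/10000 ≈ 0.906700
step 6 [3y] zero: DF = P = 173/200 ≈ 0.865000
step 7 [3.5y] swap r/2=523/21343: DF=(1 − 523/21343·(0.966700+0.953800+0.942600+0.925000+0.906700+0.865000))/(1+523/21343) = 8431/10000 ≈ 0.843100

1 1/2 9667/10000
2 1 4769/5000
3 3/2 4713/5000
4 2 37/40
5 5/2 9067/10000
6 3 173/200
7 7/2 8431/10000
DF(1.5y) is solved at step 3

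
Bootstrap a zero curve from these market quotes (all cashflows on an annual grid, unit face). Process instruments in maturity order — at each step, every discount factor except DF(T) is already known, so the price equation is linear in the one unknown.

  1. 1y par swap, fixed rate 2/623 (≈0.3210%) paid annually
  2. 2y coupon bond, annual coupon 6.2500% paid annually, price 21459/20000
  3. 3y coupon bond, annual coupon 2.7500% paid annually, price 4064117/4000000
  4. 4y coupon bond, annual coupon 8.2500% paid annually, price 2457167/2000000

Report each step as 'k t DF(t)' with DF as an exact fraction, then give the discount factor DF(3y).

step 1 [1y] swap r/1=2/623: DF=(1 − 2/623·(0))/(1+2/623) = 623/625 ≈ 0.996800
step 2 [2y] bond c/1=1/16: DF=(21459/20000 − 1/16·(0.996800))/(1+1/16) = 1189/1250 ≈ 0.951200
step 3 [3y] bond c/1=11/400: DF=(4064117/4000000 − 11/400·(0.996800+0.951200))/(1+11/400) = 9367/10000 ≈ 0.936700
step 4 [4y] bond c/1=33/400: DF=(2457167/2000000 − 33/400·(0.996800+0.951200+0.936700))/(1+33/400) = 9151/10000 ≈ 0.915100

1 1 623/625
2 2 1189/1250
3 3 9367/10000
4 4 9151/10000
DF(3y) = 9367/10000 ≈ 0.936700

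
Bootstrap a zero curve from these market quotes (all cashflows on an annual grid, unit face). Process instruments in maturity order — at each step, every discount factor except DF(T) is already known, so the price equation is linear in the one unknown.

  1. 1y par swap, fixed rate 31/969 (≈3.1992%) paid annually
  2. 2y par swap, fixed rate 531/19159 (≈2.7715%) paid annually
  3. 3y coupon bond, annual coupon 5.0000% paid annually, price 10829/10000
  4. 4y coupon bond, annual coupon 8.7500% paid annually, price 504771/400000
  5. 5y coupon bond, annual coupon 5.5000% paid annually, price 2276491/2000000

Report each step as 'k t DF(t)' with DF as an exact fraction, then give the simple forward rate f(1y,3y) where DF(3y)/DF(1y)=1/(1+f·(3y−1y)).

1 1 969/1000
2 2 9469/10000
3 3 9401/10000
4 4 4653/5000
5 5 1763/2000
f(1y,3y) = ((969/1000)/(9401/10000) − 1)/(2) = 17/1106 ≈ 1.5371%

step 1 [1y] swap r/1=31/969: DF=(1 − 31/969·(0))/(1+31/969) = 969/1000 ≈ 0.969000
step 2 [2y] swap r/1=531/19159: DF=(1 − 531/19159·(0.969000))/(1+531/19159) = 9469/10000 ≈ 0.946900
step 3 [3y] bond c/1=1/20: DF=(10829/10000 − 1/20·(0.969000+0.946900))/(1+1/20) = 9401/10000 ≈ 0.940100
step 4 [4y] bond c/1=7/80: DF=(504771/400000 − 7/80·(0.969000+0.946900+0.940100))/(1+7/80) = 4653/5000 ≈ 0.930600
step 5 [5y] bond c/1=11/200: DF=(2276491/2000000 − 11/200·(0.969000+0.946900+0.940100+0.930600))/(1+11/200) = 1763/2000 ≈ 0.881500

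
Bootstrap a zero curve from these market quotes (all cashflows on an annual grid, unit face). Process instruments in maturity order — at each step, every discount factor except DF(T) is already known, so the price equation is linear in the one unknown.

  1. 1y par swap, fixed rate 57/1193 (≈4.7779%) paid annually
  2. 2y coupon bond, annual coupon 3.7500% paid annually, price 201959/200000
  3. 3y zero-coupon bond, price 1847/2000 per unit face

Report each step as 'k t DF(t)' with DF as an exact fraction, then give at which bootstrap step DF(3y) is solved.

step 1 [1y] swap r/1=57/1193: DF=(1 − 57/1193·(0))/(1+57/1193) = 1193/1250 ≈ 0.954400
step 2 [2y] bond c/1=3/80: DF=(201959/200000 − 3/80·(0.954400))/(1+3/80) = 2347/2500 ≈ 0.938800
step 3 [3y] zero: DF = P = 1847/2000 ≈ 0.923500

1 1 1193/1250
2 2 2347/2500
3 3 1847/2000
DF(3y) is solved at step 3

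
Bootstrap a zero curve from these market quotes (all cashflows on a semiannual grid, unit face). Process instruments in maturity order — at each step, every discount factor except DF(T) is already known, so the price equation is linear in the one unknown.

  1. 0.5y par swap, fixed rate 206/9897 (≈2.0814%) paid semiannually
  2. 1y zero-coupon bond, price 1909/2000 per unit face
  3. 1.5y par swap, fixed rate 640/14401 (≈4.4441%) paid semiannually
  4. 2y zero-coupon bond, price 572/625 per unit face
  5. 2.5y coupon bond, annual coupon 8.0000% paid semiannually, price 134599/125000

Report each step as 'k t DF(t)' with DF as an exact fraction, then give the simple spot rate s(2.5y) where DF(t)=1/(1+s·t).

1 1/2 9897/10000
2 1 1909/2000
3 3/2 117/125
4 2 572/625
5 5/2 4447/5000
s(2.5y) = (1/(4447/5000) − 1)/(5/2) = 1106/22235 ≈ 4.9741%

step 1 [0.5y] swap r/2=103/9897: DF=(1 − 103/9897·(0))/(1+103/9897) = 9897/10000 ≈ 0.989700
step 2 [1y] zero: DF = P = 1909/2000 ≈ 0.954500
step 3 [1.5y] swap r/2=320/14401: DF=(1 − 320/14401·(0.989700+0.954500))/(1+320/14401) = 117/125 ≈ 0.936000
step 4 [2y] zero: DF = P = 572/625 ≈ 0.915200
step 5 [2.5y] bond c/2=1/25: DF=(134599/125000 − 1/25·(0.989700+0.954500+0.936000+0.915200))/(1+1/25) = 4447/5000 ≈ 0.889400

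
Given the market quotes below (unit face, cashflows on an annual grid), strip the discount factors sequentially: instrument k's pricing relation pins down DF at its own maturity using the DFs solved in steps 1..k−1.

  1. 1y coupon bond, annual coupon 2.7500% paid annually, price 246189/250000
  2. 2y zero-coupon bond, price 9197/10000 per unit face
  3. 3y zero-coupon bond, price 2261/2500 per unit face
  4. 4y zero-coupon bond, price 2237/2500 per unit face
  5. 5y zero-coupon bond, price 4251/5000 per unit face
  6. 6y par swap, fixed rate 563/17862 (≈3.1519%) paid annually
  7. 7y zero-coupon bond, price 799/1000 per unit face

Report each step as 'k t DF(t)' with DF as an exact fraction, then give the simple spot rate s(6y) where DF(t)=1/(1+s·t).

1 1 599/625
2 2 9197/10000
3 3 2261/2500
4 4 2237/2500
5 5 4251/5000
6 6 8311/10000
7 7 799/1000
s(6y) = (1/(8311/10000) − 1)/(6) = 563/16622 ≈ 3.3871%

step 1 [1y] bond c/1=11/400: DF=(246189/250000 − 11/400·(0))/(1+11/400) = 599/625 ≈ 0.958400
step 2 [2y] zero: DF = P = 9197/10000 ≈ 0.919700
step 3 [3y] zero: DF = P = 2261/2500 ≈ 0.904400
step 4 [4y] zero: DF = P = 2237/2500 ≈ 0.894800
step 5 [5y] zero: DF = P = 4251/5000 ≈ 0.850200
step 6 [6y] swap r/1=563/17862: DF=(1 − 563/17862·(0.958400+0.919700+0.904400+0.894800+0.850200))/(1+563/17862) = 8311/10000 ≈ 0.831100
step 7 [7y] zero: DF = P = 799/1000 ≈ 0.799000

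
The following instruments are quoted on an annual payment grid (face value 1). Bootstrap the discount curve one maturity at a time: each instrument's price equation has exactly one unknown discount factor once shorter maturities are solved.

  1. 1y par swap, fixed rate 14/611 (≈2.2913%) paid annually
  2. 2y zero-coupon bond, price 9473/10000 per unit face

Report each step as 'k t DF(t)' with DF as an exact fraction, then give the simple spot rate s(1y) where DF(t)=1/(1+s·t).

1 1 611/625
2 2 9473/10000
s(1y) = (1/(611/625) − 1)/(1) = 14/611 ≈ 2.2913%

step 1 [1y] swap r/1=14/611: DF=(1 − 14/611·(0))/(1+14/611) = 611/625 ≈ 0.977600
step 2 [2y] zero: DF = P = 9473/10000 ≈ 0.947300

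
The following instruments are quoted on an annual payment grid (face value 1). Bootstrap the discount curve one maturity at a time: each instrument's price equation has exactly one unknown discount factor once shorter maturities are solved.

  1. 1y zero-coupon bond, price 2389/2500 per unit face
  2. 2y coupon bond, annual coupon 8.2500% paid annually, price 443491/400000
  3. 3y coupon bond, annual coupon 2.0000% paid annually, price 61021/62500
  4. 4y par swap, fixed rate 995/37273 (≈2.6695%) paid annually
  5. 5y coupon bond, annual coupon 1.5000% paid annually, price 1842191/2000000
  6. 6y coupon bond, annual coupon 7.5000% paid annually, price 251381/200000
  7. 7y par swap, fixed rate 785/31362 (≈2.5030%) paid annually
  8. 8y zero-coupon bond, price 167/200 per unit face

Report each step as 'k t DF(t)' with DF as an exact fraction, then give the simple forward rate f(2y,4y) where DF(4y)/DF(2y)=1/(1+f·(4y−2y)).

step 1 [1y] zero: DF = P = 2389/2500 ≈ 0.955600
step 2 [2y] bond c/1=33/400: DF=(443491/400000 − 33/400·(0.955600))/(1+33/400) = 4757/5000 ≈ 0.951400
step 3 [3y] bond c/1=1/50: DF=(61021/62500 − 1/50·(0.955600+0.951400))/(1+1/50) = 4599/5000 ≈ 0.919800
step 4 [4y] swap r/1=995/37273: DF=(1 − 995/37273·(0.955600+0.951400+0.919800))/(1+995/37273) = 1801/2000 ≈ 0.900500
step 5 [5y] bond c/1=3/200: DF=(1842191/2000000 − 3/200·(0.955600+0.951400+0.919800+0.900500))/(1+3/200) = 2131/2500 ≈ 0.852400
step 6 [6y] bond c/1=3/40: DF=(251381/200000 − 3/40·(0.955600+0.951400+0.919800+0.900500+0.852400))/(1+3/40) = 8497/10000 ≈ 0.849700
step 7 [7y] swap r/1=785/31362: DF=(1 − 785/31362·(0.955600+0.951400+0.919800+0.900500+0.852400+0.849700))/(1+785/31362) = 843/1000 ≈ 0.843000
step 8 [8y] zero: DF = P = 167/200 ≈ 0.835000

1 1 2389/2500
2 2 4757/5000
3 3 4599/5000
4 4 1801/2000
5 5 2131/2500
6 6 8497/10000
7 7 843/1000
8 8 167/200
f(2y,4y) = ((4757/5000)/(1801/2000) − 1)/(2) = 509/18010 ≈ 2.8262%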